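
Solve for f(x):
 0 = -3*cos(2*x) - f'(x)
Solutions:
 f(x) = C1 - 3*sin(2*x)/2


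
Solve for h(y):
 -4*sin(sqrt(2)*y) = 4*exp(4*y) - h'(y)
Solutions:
 h(y) = C1 + exp(4*y) - 2*sqrt(2)*cos(sqrt(2)*y)


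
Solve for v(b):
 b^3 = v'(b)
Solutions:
 v(b) = C1 + b^4/4


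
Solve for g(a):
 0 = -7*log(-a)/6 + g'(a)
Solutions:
 g(a) = C1 + 7*a*log(-a)/6 - 7*a/6


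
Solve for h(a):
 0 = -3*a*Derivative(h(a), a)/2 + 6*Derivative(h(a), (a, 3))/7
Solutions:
 h(a) = C1 + Integral(C2*airyai(14^(1/3)*a/2) + C3*airybi(14^(1/3)*a/2), a)


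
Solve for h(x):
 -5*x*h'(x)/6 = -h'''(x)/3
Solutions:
 h(x) = C1 + Integral(C2*airyai(2^(2/3)*5^(1/3)*x/2) + C3*airybi(2^(2/3)*5^(1/3)*x/2), x)


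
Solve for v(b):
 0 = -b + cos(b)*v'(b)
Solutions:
 v(b) = C1 + Integral(b/cos(b), b)


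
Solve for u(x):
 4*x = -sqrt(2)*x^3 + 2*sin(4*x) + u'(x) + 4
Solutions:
 u(x) = C1 + sqrt(2)*x^4/4 + 2*x^2 - 4*x + cos(4*x)/2


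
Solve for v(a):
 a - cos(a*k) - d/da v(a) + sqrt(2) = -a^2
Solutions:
 v(a) = C1 + a^3/3 + a^2/2 + sqrt(2)*a - sin(a*k)/k


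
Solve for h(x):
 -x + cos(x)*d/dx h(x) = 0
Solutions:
 h(x) = C1 + Integral(x/cos(x), x)


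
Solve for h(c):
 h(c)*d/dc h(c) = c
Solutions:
 h(c) = -sqrt(C1 + c^2)
 h(c) = sqrt(C1 + c^2)


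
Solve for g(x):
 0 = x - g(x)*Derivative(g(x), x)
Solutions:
 g(x) = -sqrt(C1 + x^2)
 g(x) = sqrt(C1 + x^2)


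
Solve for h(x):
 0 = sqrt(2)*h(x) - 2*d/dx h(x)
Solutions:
 h(x) = C1*exp(sqrt(2)*x/2)


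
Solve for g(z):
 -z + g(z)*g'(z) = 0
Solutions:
 g(z) = -sqrt(C1 + z^2)
 g(z) = sqrt(C1 + z^2)


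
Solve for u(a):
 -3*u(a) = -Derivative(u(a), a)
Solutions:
 u(a) = C1*exp(3*a)


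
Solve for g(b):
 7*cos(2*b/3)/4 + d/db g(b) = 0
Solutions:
 g(b) = C1 - 21*sin(2*b/3)/8


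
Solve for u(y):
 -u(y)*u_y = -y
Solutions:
 u(y) = -sqrt(C1 + y^2)
 u(y) = sqrt(C1 + y^2)


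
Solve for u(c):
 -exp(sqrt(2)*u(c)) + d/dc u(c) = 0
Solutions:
 u(c) = sqrt(2)*(2*log(-1/(C1 + c)) - log(2))/4


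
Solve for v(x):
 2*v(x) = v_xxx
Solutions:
 v(x) = C3*exp(2^(1/3)*x) + (C1*sin(2^(1/3)*sqrt(3)*x/2) + C2*cos(2^(1/3)*sqrt(3)*x/2))*exp(-2^(1/3)*x/2)


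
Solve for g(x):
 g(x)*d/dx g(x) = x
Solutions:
 g(x) = -sqrt(C1 + x^2)
 g(x) = sqrt(C1 + x^2)


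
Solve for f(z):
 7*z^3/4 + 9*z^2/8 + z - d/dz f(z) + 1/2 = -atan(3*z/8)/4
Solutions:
 f(z) = C1 + 7*z^4/16 + 3*z^3/8 + z^2/2 + z*atan(3*z/8)/4 + z/2 - log(9*z^2 + 64)/3


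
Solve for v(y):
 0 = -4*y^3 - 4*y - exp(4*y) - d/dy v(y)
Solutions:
 v(y) = C1 - y^4 - 2*y^2 - exp(4*y)/4


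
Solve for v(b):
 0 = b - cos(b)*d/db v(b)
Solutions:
 v(b) = C1 + Integral(b/cos(b), b)


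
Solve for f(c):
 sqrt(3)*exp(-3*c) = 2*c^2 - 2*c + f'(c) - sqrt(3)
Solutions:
 f(c) = C1 - 2*c^3/3 + c^2 + sqrt(3)*c - sqrt(3)*exp(-3*c)/3


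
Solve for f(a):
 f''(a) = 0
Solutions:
 f(a) = C1 + C2*a


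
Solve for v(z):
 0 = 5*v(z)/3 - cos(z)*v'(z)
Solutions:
 v(z) = C1*(sin(z) + 1)^(5/6)/(sin(z) - 1)^(5/6)


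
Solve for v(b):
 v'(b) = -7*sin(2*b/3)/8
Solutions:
 v(b) = C1 + 21*cos(2*b/3)/16


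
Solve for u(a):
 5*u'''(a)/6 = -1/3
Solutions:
 u(a) = C1 + C2*a + C3*a^2 - a^3/15


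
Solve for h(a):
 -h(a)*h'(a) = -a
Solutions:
 h(a) = -sqrt(C1 + a^2)
 h(a) = sqrt(C1 + a^2)


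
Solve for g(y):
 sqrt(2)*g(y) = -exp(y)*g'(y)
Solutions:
 g(y) = C1*exp(sqrt(2)*exp(-y))


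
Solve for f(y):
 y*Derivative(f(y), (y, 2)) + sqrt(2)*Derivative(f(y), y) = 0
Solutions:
 f(y) = C1 + C2*y^(1 - sqrt(2))


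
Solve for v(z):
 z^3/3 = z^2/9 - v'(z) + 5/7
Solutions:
 v(z) = C1 - z^4/12 + z^3/27 + 5*z/7


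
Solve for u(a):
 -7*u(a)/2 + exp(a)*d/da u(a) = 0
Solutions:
 u(a) = C1*exp(-7*exp(-a)/2)


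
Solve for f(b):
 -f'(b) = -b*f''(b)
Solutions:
 f(b) = C1 + C2*b^2


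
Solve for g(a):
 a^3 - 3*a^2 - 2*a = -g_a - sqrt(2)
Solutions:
 g(a) = C1 - a^4/4 + a^3 + a^2 - sqrt(2)*a


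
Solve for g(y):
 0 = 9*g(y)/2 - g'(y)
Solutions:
 g(y) = C1*exp(9*y/2)


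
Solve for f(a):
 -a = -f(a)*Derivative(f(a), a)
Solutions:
 f(a) = -sqrt(C1 + a^2)
 f(a) = sqrt(C1 + a^2)


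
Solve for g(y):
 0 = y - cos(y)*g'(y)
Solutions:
 g(y) = C1 + Integral(y/cos(y), y)


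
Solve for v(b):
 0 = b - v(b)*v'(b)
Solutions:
 v(b) = -sqrt(C1 + b^2)
 v(b) = sqrt(C1 + b^2)


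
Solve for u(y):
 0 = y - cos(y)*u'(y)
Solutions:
 u(y) = C1 + Integral(y/cos(y), y)


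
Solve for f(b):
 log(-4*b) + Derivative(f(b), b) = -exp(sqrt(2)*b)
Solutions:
 f(b) = C1 - b*log(-b) + b*(1 - 2*log(2)) - sqrt(2)*exp(sqrt(2)*b)/2


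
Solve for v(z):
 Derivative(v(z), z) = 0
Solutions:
 v(z) = C1


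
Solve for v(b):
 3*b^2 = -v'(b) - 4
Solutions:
 v(b) = C1 - b^3 - 4*b


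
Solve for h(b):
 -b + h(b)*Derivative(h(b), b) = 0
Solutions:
 h(b) = -sqrt(C1 + b^2)
 h(b) = sqrt(C1 + b^2)


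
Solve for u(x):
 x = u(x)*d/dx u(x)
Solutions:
 u(x) = -sqrt(C1 + x^2)
 u(x) = sqrt(C1 + x^2)


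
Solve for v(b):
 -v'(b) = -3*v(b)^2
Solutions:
 v(b) = -1/(C1 + 3*b)


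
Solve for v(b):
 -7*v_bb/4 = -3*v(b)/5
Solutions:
 v(b) = C1*exp(-2*sqrt(105)*b/35) + C2*exp(2*sqrt(105)*b/35)


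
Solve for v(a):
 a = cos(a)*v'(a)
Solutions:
 v(a) = C1 + Integral(a/cos(a), a)


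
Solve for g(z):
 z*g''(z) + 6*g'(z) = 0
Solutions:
 g(z) = C1 + C2/z^5


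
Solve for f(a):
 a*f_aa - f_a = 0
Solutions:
 f(a) = C1 + C2*a^2


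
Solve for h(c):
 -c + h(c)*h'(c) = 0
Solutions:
 h(c) = -sqrt(C1 + c^2)
 h(c) = sqrt(C1 + c^2)


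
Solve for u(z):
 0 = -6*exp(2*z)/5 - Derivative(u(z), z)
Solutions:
 u(z) = C1 - 3*exp(2*z)/5


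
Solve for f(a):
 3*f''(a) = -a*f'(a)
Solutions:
 f(a) = C1 + C2*erf(sqrt(6)*a/6)


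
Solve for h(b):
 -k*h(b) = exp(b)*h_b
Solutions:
 h(b) = C1*exp(k*exp(-b))


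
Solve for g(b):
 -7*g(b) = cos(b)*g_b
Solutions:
 g(b) = C1*sqrt(sin(b) - 1)*(sin(b)^3 - 3*sin(b)^2 + 3*sin(b) - 1)/(sqrt(sin(b) + 1)*(sin(b)^3 + 3*sin(b)^2 + 3*sin(b) + 1))


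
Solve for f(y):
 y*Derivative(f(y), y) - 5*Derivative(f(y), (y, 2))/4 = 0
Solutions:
 f(y) = C1 + C2*erfi(sqrt(10)*y/5)


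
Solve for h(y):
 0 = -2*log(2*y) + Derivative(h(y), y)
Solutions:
 h(y) = C1 + 2*y*log(y) - 2*y + y*log(4)


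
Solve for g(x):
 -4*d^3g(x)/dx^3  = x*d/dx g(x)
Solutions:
 g(x) = C1 + Integral(C2*airyai(-2^(1/3)*x/2) + C3*airybi(-2^(1/3)*x/2), x)


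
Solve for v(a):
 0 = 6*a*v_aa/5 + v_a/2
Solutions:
 v(a) = C1 + C2*a^(7/12)


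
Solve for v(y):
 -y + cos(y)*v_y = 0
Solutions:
 v(y) = C1 + Integral(y/cos(y), y)


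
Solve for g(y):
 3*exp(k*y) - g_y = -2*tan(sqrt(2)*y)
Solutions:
 g(y) = C1 + 3*Piecewise((exp(k*y)/k, Ne(k, 0)), (y, True)) - sqrt(2)*log(cos(sqrt(2)*y))


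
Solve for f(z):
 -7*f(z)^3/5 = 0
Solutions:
 f(z) = 0


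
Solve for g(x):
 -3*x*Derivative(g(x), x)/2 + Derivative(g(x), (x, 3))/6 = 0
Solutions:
 g(x) = C1 + Integral(C2*airyai(3^(2/3)*x) + C3*airybi(3^(2/3)*x), x)


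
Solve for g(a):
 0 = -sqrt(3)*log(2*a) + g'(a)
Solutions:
 g(a) = C1 + sqrt(3)*a*log(a) - sqrt(3)*a + sqrt(3)*a*log(2)


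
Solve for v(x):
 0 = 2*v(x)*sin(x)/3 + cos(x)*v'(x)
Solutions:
 v(x) = C1*cos(x)^(2/3)


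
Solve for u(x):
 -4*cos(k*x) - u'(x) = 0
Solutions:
 u(x) = C1 - 4*sin(k*x)/k


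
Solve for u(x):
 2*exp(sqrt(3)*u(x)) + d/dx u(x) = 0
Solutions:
 u(x) = sqrt(3)*(2*log(1/(C1 + 2*x)) - log(3))/6


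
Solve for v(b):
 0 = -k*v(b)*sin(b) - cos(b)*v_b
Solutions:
 v(b) = C1*exp(k*log(cos(b)))


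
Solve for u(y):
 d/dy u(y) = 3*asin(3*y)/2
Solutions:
 u(y) = C1 + 3*y*asin(3*y)/2 + sqrt(1 - 9*y^2)/2


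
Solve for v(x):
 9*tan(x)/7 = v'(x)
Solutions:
 v(x) = C1 - 9*log(cos(x))/7


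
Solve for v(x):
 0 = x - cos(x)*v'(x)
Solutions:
 v(x) = C1 + Integral(x/cos(x), x)


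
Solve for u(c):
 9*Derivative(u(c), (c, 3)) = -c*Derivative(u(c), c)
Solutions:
 u(c) = C1 + Integral(C2*airyai(-3^(1/3)*c/3) + C3*airybi(-3^(1/3)*c/3), c)


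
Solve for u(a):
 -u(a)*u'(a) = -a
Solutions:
 u(a) = -sqrt(C1 + a^2)
 u(a) = sqrt(C1 + a^2)


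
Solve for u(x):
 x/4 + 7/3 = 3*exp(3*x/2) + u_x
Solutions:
 u(x) = C1 + x^2/8 + 7*x/3 - 2*exp(3*x/2)


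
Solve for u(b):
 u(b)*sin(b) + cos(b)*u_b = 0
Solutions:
 u(b) = C1*cos(b)


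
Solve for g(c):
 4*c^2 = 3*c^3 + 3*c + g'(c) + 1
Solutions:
 g(c) = C1 - 3*c^4/4 + 4*c^3/3 - 3*c^2/2 - c


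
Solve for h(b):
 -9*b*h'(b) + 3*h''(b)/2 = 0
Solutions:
 h(b) = C1 + C2*erfi(sqrt(3)*b)


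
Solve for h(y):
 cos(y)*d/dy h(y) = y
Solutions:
 h(y) = C1 + Integral(y/cos(y), y)


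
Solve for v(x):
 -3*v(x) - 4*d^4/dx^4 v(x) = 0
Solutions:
 v(x) = (C1*sin(3^(1/4)*x/2) + C2*cos(3^(1/4)*x/2))*exp(-3^(1/4)*x/2) + (C3*sin(3^(1/4)*x/2) + C4*cos(3^(1/4)*x/2))*exp(3^(1/4)*x/2)


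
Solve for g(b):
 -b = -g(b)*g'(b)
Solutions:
 g(b) = -sqrt(C1 + b^2)
 g(b) = sqrt(C1 + b^2)


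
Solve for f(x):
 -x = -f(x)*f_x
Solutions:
 f(x) = -sqrt(C1 + x^2)
 f(x) = sqrt(C1 + x^2)


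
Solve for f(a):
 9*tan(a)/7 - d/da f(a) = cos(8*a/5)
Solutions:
 f(a) = C1 - 9*log(cos(a))/7 - 5*sin(8*a/5)/8


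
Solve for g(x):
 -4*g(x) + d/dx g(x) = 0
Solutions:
 g(x) = C1*exp(4*x)


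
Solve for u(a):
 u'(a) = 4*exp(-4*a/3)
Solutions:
 u(a) = C1 - 3*exp(-4*a/3)


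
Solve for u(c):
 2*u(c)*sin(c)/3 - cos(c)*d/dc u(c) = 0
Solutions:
 u(c) = C1/cos(c)^(2/3)


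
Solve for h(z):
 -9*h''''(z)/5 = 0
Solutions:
 h(z) = C1 + C2*z + C3*z^2 + C4*z^3


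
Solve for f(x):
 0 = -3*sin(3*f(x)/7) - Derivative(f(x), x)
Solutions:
 3*x + 7*log(cos(3*f(x)/7) - 1)/6 - 7*log(cos(3*f(x)/7) + 1)/6 = C1


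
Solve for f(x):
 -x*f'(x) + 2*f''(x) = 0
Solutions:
 f(x) = C1 + C2*erfi(x/2)


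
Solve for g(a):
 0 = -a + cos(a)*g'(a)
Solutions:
 g(a) = C1 + Integral(a/cos(a), a)


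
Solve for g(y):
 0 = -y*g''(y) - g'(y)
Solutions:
 g(y) = C1 + C2*log(y)


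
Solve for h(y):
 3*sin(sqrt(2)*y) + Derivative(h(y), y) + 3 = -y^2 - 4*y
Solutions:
 h(y) = C1 - y^3/3 - 2*y^2 - 3*y + 3*sqrt(2)*cos(sqrt(2)*y)/2


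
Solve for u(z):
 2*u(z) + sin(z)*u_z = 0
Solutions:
 u(z) = C1*(cos(z) + 1)/(cos(z) - 1)


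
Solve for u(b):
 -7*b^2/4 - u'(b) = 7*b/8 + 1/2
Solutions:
 u(b) = C1 - 7*b^3/12 - 7*b^2/16 - b/2


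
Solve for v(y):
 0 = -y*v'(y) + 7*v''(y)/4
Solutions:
 v(y) = C1 + C2*erfi(sqrt(14)*y/7)


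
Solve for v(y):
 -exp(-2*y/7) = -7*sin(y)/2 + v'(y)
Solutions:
 v(y) = C1 - 7*cos(y)/2 + 7*exp(-2*y/7)/2


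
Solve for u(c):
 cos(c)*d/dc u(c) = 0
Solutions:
 u(c) = C1


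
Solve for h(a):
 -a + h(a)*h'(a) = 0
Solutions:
 h(a) = -sqrt(C1 + a^2)
 h(a) = sqrt(C1 + a^2)


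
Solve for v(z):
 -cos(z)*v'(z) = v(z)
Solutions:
 v(z) = C1*sqrt(sin(z) - 1)/sqrt(sin(z) + 1)


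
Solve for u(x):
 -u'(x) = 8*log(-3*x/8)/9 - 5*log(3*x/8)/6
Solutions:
 u(x) = C1 - x*log(x)/18 + x*(-log(3) + 1 + 3*log(2) - 16*I*pi)/18


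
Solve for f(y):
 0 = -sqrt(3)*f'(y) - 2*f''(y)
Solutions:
 f(y) = C1 + C2*exp(-sqrt(3)*y/2)


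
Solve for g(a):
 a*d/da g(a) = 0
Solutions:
 g(a) = C1


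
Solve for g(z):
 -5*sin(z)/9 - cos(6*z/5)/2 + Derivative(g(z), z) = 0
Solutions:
 g(z) = C1 + 5*sin(6*z/5)/12 - 5*cos(z)/9


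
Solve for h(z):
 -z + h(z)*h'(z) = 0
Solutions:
 h(z) = -sqrt(C1 + z^2)
 h(z) = sqrt(C1 + z^2)


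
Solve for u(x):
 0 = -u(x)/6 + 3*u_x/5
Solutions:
 u(x) = C1*exp(5*x/18)


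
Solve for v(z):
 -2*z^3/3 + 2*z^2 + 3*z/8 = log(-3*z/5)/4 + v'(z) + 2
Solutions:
 v(z) = C1 - z^4/6 + 2*z^3/3 + 3*z^2/16 - z*log(-z)/4 + z*(-7 - log(3) + log(5))/4


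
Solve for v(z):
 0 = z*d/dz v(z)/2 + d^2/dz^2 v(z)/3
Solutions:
 v(z) = C1 + C2*erf(sqrt(3)*z/2)


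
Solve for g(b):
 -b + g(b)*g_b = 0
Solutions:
 g(b) = -sqrt(C1 + b^2)
 g(b) = sqrt(C1 + b^2)


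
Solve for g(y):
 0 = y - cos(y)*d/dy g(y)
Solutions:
 g(y) = C1 + Integral(y/cos(y), y)


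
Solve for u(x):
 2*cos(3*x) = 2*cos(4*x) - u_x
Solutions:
 u(x) = C1 - 2*sin(3*x)/3 + sin(4*x)/2


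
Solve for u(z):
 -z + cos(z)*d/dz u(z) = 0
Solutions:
 u(z) = C1 + Integral(z/cos(z), z)


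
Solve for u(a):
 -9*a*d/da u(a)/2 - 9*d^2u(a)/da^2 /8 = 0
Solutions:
 u(a) = C1 + C2*erf(sqrt(2)*a)


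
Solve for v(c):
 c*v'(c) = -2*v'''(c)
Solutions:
 v(c) = C1 + Integral(C2*airyai(-2^(2/3)*c/2) + C3*airybi(-2^(2/3)*c/2), c)


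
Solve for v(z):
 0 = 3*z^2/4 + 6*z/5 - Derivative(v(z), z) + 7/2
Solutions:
 v(z) = C1 + z^3/4 + 3*z^2/5 + 7*z/2


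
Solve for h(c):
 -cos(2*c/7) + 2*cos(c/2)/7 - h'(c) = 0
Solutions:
 h(c) = C1 - 7*sin(2*c/7)/2 + 4*sin(c/2)/7


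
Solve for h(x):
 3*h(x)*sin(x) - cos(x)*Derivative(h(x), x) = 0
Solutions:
 h(x) = C1/cos(x)^3


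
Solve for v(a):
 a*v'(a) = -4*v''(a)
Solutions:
 v(a) = C1 + C2*erf(sqrt(2)*a/4)


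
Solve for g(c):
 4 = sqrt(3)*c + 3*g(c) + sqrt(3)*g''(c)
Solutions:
 g(c) = C1*sin(3^(1/4)*c) + C2*cos(3^(1/4)*c) - sqrt(3)*c/3 + 4/3


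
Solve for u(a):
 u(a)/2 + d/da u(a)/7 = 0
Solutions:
 u(a) = C1*exp(-7*a/2)


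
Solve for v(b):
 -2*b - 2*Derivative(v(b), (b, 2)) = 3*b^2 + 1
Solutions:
 v(b) = C1 + C2*b - b^4/8 - b^3/6 - b^2/4


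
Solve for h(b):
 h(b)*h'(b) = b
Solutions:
 h(b) = -sqrt(C1 + b^2)
 h(b) = sqrt(C1 + b^2)


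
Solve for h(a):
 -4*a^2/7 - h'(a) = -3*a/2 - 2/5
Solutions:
 h(a) = C1 - 4*a^3/21 + 3*a^2/4 + 2*a/5


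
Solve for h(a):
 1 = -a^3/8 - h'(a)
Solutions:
 h(a) = C1 - a^4/32 - a


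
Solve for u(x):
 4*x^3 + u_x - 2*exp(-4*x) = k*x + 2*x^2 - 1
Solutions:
 u(x) = C1 + k*x^2/2 - x^4 + 2*x^3/3 - x - exp(-4*x)/2


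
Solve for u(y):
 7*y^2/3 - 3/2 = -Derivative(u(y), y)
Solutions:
 u(y) = C1 - 7*y^3/9 + 3*y/2


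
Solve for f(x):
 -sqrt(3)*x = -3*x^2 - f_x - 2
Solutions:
 f(x) = C1 - x^3 + sqrt(3)*x^2/2 - 2*x


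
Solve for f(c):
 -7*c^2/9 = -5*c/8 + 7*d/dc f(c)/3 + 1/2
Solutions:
 f(c) = C1 - c^3/9 + 15*c^2/112 - 3*c/14


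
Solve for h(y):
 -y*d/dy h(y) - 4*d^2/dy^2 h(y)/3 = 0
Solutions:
 h(y) = C1 + C2*erf(sqrt(6)*y/4)


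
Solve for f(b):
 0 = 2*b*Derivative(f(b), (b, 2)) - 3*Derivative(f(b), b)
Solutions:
 f(b) = C1 + C2*b^(5/2)


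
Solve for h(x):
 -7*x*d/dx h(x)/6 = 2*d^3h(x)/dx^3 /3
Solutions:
 h(x) = C1 + Integral(C2*airyai(-14^(1/3)*x/2) + C3*airybi(-14^(1/3)*x/2), x)


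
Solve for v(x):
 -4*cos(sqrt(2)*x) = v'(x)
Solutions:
 v(x) = C1 - 2*sqrt(2)*sin(sqrt(2)*x)


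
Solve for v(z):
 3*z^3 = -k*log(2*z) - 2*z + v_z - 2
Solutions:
 v(z) = C1 + k*z*log(z) - k*z + k*z*log(2) + 3*z^4/4 + z^2 + 2*z


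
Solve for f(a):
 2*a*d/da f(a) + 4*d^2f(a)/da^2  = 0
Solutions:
 f(a) = C1 + C2*erf(a/2)


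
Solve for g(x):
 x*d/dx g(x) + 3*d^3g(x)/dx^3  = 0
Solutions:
 g(x) = C1 + Integral(C2*airyai(-3^(2/3)*x/3) + C3*airybi(-3^(2/3)*x/3), x)


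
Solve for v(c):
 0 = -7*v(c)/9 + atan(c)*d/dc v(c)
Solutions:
 v(c) = C1*exp(7*Integral(1/atan(c), c)/9)


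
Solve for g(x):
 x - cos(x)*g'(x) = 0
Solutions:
 g(x) = C1 + Integral(x/cos(x), x)


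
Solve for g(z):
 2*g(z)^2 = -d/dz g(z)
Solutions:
 g(z) = 1/(C1 + 2*z)


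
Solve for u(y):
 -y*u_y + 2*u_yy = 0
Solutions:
 u(y) = C1 + C2*erfi(y/2)


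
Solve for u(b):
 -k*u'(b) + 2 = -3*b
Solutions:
 u(b) = C1 + 3*b^2/(2*k) + 2*b/k


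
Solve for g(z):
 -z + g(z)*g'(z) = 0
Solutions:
 g(z) = -sqrt(C1 + z^2)
 g(z) = sqrt(C1 + z^2)


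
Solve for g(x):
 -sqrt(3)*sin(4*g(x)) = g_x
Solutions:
 g(x) = -acos((-C1 - exp(8*sqrt(3)*x))/(C1 - exp(8*sqrt(3)*x)))/4 + pi/2
 g(x) = acos((-C1 - exp(8*sqrt(3)*x))/(C1 - exp(8*sqrt(3)*x)))/4


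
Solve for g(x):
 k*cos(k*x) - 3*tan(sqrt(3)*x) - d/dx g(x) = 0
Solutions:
 g(x) = C1 + k*Piecewise((sin(k*x)/k, Ne(k, 0)), (x, True)) + sqrt(3)*log(cos(sqrt(3)*x))


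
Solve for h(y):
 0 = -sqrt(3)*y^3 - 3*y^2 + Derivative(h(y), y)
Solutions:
 h(y) = C1 + sqrt(3)*y^4/4 + y^3


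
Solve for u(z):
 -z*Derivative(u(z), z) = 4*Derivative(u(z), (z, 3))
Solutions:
 u(z) = C1 + Integral(C2*airyai(-2^(1/3)*z/2) + C3*airybi(-2^(1/3)*z/2), z)


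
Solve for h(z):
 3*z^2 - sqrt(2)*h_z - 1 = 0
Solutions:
 h(z) = C1 + sqrt(2)*z^3/2 - sqrt(2)*z/2


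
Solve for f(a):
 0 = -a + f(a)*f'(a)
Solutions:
 f(a) = -sqrt(C1 + a^2)
 f(a) = sqrt(C1 + a^2)


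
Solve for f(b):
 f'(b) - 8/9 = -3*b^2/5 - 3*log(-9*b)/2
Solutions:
 f(b) = C1 - b^3/5 - 3*b*log(-b)/2 + b*(43/18 - 3*log(3))


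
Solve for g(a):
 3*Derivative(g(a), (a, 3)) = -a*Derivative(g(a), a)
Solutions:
 g(a) = C1 + Integral(C2*airyai(-3^(2/3)*a/3) + C3*airybi(-3^(2/3)*a/3), a)


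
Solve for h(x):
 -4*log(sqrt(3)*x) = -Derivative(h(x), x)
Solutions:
 h(x) = C1 + 4*x*log(x) - 4*x + x*log(9)


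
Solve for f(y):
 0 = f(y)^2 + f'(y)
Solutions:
 f(y) = 1/(C1 + y)


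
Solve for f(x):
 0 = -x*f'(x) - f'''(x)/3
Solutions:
 f(x) = C1 + Integral(C2*airyai(-3^(1/3)*x) + C3*airybi(-3^(1/3)*x), x)


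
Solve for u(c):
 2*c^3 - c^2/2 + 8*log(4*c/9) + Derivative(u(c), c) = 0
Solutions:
 u(c) = C1 - c^4/2 + c^3/6 - 8*c*log(c) + c*log(43046721/65536) + 8*c


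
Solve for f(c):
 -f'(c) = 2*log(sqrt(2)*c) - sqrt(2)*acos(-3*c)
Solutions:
 f(c) = C1 - 2*c*log(c) - c*log(2) + 2*c + sqrt(2)*(c*acos(-3*c) + sqrt(1 - 9*c^2)/3)


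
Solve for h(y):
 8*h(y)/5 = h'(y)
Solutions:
 h(y) = C1*exp(8*y/5)


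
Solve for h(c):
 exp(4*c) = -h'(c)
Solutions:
 h(c) = C1 - exp(4*c)/4


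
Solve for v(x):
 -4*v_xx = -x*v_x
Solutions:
 v(x) = C1 + C2*erfi(sqrt(2)*x/4)


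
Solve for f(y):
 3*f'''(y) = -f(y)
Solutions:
 f(y) = C3*exp(-3^(2/3)*y/3) + (C1*sin(3^(1/6)*y/2) + C2*cos(3^(1/6)*y/2))*exp(3^(2/3)*y/6)


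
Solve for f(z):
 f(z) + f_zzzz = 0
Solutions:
 f(z) = (C1*sin(sqrt(2)*z/2) + C2*cos(sqrt(2)*z/2))*exp(-sqrt(2)*z/2) + (C3*sin(sqrt(2)*z/2) + C4*cos(sqrt(2)*z/2))*exp(sqrt(2)*z/2)


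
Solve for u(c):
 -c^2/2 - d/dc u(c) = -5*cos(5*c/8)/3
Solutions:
 u(c) = C1 - c^3/6 + 8*sin(5*c/8)/3


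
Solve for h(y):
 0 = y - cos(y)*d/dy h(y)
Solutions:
 h(y) = C1 + Integral(y/cos(y), y)


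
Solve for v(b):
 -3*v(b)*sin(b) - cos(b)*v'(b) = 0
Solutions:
 v(b) = C1*cos(b)^3


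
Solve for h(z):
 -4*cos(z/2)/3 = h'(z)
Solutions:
 h(z) = C1 - 8*sin(z/2)/3


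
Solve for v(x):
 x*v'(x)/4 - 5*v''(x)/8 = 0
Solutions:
 v(x) = C1 + C2*erfi(sqrt(5)*x/5)


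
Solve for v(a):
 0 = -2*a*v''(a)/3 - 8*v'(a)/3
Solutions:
 v(a) = C1 + C2/a^3


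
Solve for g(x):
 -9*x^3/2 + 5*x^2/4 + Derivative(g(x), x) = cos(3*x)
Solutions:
 g(x) = C1 + 9*x^4/8 - 5*x^3/12 + sin(3*x)/3


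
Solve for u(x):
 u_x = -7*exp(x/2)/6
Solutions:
 u(x) = C1 - 7*exp(x/2)/3


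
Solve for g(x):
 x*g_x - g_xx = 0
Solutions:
 g(x) = C1 + C2*erfi(sqrt(2)*x/2)


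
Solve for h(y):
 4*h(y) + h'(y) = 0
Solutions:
 h(y) = C1*exp(-4*y)


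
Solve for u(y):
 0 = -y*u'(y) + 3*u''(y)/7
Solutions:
 u(y) = C1 + C2*erfi(sqrt(42)*y/6)


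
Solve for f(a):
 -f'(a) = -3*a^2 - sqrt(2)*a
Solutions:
 f(a) = C1 + a^3 + sqrt(2)*a^2/2


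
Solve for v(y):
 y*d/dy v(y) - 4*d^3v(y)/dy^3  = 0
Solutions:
 v(y) = C1 + Integral(C2*airyai(2^(1/3)*y/2) + C3*airybi(2^(1/3)*y/2), y)


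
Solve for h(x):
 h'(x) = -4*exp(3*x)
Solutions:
 h(x) = C1 - 4*exp(3*x)/3


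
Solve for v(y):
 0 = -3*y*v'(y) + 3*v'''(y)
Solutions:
 v(y) = C1 + Integral(C2*airyai(y) + C3*airybi(y), y)


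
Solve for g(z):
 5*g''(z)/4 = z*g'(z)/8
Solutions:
 g(z) = C1 + C2*erfi(sqrt(5)*z/10)


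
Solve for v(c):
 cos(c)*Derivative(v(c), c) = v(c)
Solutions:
 v(c) = C1*sqrt(sin(c) + 1)/sqrt(sin(c) - 1)


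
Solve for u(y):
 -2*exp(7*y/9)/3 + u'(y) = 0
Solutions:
 u(y) = C1 + 6*exp(7*y/9)/7


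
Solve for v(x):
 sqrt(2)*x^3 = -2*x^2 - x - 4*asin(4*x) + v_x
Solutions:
 v(x) = C1 + sqrt(2)*x^4/4 + 2*x^3/3 + x^2/2 + 4*x*asin(4*x) + sqrt(1 - 16*x^2)


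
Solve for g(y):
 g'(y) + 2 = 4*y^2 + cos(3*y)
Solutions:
 g(y) = C1 + 4*y^3/3 - 2*y + sin(3*y)/3


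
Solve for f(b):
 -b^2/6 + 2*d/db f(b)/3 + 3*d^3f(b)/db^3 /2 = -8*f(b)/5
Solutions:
 f(b) = C1*exp(-b*(-75^(1/3)*(81 + 2*sqrt(1659))^(1/3) + 5*45^(1/3)/(81 + 2*sqrt(1659))^(1/3))/45)*sin(3^(1/6)*5^(1/3)*b*(15/(81 + 2*sqrt(1659))^(1/3) + 3^(2/3)*5^(1/3)*(81 + 2*sqrt(1659))^(1/3))/45) + C2*exp(-b*(-75^(1/3)*(81 + 2*sqrt(1659))^(1/3) + 5*45^(1/3)/(81 + 2*sqrt(1659))^(1/3))/45)*cos(3^(1/6)*5^(1/3)*b*(15/(81 + 2*sqrt(1659))^(1/3) + 3^(2/3)*5^(1/3)*(81 + 2*sqrt(1659))^(1/3))/45) + C3*exp(2*b*(-75^(1/3)*(81 + 2*sqrt(1659))^(1/3) + 5*45^(1/3)/(81 + 2*sqrt(1659))^(1/3))/45) + 5*b^2/48 - 25*b/288 + 125/3456


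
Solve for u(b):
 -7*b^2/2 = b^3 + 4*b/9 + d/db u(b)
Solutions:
 u(b) = C1 - b^4/4 - 7*b^3/6 - 2*b^2/9


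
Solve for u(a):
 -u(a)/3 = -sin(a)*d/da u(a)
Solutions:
 u(a) = C1*(cos(a) - 1)^(1/6)/(cos(a) + 1)^(1/6)


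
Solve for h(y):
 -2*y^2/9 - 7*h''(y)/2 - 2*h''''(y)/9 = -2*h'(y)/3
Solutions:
 h(y) = C1 + C2*exp(3^(1/3)*y*(-(4 + sqrt(1045))^(1/3) + 7*3^(1/3)/(4 + sqrt(1045))^(1/3))/4)*sin(3^(1/6)*y*(21/(4 + sqrt(1045))^(1/3) + 3^(2/3)*(4 + sqrt(1045))^(1/3))/4) + C3*exp(3^(1/3)*y*(-(4 + sqrt(1045))^(1/3) + 7*3^(1/3)/(4 + sqrt(1045))^(1/3))/4)*cos(3^(1/6)*y*(21/(4 + sqrt(1045))^(1/3) + 3^(2/3)*(4 + sqrt(1045))^(1/3))/4) + C4*exp(-3^(1/3)*y*(-(4 + sqrt(1045))^(1/3) + 7*3^(1/3)/(4 + sqrt(1045))^(1/3))/2) + y^3/9 + 7*y^2/4 + 147*y/8


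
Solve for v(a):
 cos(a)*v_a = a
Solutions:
 v(a) = C1 + Integral(a/cos(a), a)


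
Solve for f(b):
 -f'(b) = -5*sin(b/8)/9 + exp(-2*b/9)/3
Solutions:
 f(b) = C1 - 40*cos(b/8)/9 + 3*exp(-2*b/9)/2


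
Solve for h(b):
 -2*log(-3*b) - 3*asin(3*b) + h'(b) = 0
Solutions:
 h(b) = C1 + 2*b*log(-b) + 3*b*asin(3*b) - 2*b + 2*b*log(3) + sqrt(1 - 9*b^2)


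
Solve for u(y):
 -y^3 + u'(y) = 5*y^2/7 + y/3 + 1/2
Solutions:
 u(y) = C1 + y^4/4 + 5*y^3/21 + y^2/6 + y/2


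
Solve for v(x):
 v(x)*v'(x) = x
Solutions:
 v(x) = -sqrt(C1 + x^2)
 v(x) = sqrt(C1 + x^2)


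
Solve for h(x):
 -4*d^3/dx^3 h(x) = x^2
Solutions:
 h(x) = C1 + C2*x + C3*x^2 - x^5/240


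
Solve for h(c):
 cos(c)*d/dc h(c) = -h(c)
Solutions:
 h(c) = C1*sqrt(sin(c) - 1)/sqrt(sin(c) + 1)


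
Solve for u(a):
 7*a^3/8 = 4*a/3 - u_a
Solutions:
 u(a) = C1 - 7*a^4/32 + 2*a^2/3


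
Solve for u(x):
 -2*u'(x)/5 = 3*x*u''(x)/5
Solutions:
 u(x) = C1 + C2*x^(1/3)


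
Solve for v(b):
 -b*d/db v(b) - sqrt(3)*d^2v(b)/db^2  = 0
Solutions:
 v(b) = C1 + C2*erf(sqrt(2)*3^(3/4)*b/6)


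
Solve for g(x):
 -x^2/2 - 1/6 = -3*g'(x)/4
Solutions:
 g(x) = C1 + 2*x^3/9 + 2*x/9


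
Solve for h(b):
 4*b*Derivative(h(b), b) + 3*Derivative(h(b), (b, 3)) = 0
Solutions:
 h(b) = C1 + Integral(C2*airyai(-6^(2/3)*b/3) + C3*airybi(-6^(2/3)*b/3), b)


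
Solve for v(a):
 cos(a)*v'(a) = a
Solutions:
 v(a) = C1 + Integral(a/cos(a), a)


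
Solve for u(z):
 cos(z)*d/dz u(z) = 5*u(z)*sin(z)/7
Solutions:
 u(z) = C1/cos(z)^(5/7)


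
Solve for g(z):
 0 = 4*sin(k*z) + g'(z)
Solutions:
 g(z) = C1 + 4*cos(k*z)/k


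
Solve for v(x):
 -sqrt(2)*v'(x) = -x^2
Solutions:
 v(x) = C1 + sqrt(2)*x^3/6


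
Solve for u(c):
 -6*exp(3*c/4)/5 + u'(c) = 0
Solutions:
 u(c) = C1 + 8*exp(3*c/4)/5


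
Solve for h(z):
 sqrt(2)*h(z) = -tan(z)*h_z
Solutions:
 h(z) = C1/sin(z)^(sqrt(2))


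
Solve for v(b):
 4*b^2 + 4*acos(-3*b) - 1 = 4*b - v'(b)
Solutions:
 v(b) = C1 - 4*b^3/3 + 2*b^2 - 4*b*acos(-3*b) + b - 4*sqrt(1 - 9*b^2)/3


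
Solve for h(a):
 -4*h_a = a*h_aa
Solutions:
 h(a) = C1 + C2/a^3


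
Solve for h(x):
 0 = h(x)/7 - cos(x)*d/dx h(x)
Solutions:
 h(x) = C1*(sin(x) + 1)^(1/14)/(sin(x) - 1)^(1/14)


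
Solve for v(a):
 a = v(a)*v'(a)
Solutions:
 v(a) = -sqrt(C1 + a^2)
 v(a) = sqrt(C1 + a^2)


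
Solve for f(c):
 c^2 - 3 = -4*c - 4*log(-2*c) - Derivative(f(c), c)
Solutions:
 f(c) = C1 - c^3/3 - 2*c^2 - 4*c*log(-c) + c*(7 - 4*log(2))


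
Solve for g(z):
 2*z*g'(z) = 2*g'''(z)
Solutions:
 g(z) = C1 + Integral(C2*airyai(z) + C3*airybi(z), z)


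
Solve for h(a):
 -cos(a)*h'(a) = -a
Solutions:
 h(a) = C1 + Integral(a/cos(a), a)


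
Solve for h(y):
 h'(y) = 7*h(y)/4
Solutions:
 h(y) = C1*exp(7*y/4)


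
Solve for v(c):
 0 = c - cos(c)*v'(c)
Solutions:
 v(c) = C1 + Integral(c/cos(c), c)


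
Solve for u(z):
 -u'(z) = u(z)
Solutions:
 u(z) = C1*exp(-z)


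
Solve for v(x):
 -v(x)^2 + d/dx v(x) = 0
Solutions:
 v(x) = -1/(C1 + x)


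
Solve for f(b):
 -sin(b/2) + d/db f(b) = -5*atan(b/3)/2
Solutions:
 f(b) = C1 - 5*b*atan(b/3)/2 + 15*log(b^2 + 9)/4 - 2*cos(b/2)


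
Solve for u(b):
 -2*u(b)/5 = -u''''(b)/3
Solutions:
 u(b) = C1*exp(-5^(3/4)*6^(1/4)*b/5) + C2*exp(5^(3/4)*6^(1/4)*b/5) + C3*sin(5^(3/4)*6^(1/4)*b/5) + C4*cos(5^(3/4)*6^(1/4)*b/5)


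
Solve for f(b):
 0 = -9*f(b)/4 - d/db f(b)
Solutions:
 f(b) = C1*exp(-9*b/4)


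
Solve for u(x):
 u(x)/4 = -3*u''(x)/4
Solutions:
 u(x) = C1*sin(sqrt(3)*x/3) + C2*cos(sqrt(3)*x/3)


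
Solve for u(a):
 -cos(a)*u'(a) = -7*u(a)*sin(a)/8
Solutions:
 u(a) = C1/cos(a)^(7/8)


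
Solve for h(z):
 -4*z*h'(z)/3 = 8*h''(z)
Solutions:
 h(z) = C1 + C2*erf(sqrt(3)*z/6)


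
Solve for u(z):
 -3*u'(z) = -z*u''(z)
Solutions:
 u(z) = C1 + C2*z^4


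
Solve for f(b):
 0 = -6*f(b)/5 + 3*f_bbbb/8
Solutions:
 f(b) = C1*exp(-2*5^(3/4)*b/5) + C2*exp(2*5^(3/4)*b/5) + C3*sin(2*5^(3/4)*b/5) + C4*cos(2*5^(3/4)*b/5)


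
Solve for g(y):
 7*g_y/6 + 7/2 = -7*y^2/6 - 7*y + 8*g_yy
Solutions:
 g(y) = C1 + C2*exp(7*y/48) - y^3/3 - 69*y^2/7 - 6771*y/49


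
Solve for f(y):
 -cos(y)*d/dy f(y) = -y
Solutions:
 f(y) = C1 + Integral(y/cos(y), y)


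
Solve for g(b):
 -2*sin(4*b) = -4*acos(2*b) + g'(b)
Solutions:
 g(b) = C1 + 4*b*acos(2*b) - 2*sqrt(1 - 4*b^2) + cos(4*b)/2


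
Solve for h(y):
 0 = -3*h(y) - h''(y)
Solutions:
 h(y) = C1*sin(sqrt(3)*y) + C2*cos(sqrt(3)*y)


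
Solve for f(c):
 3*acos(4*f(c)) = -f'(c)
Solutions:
 Integral(1/acos(4*_y), (_y, f(c))) = C1 - 3*c


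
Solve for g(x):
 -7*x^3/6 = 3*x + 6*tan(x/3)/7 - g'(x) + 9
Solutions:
 g(x) = C1 + 7*x^4/24 + 3*x^2/2 + 9*x - 18*log(cos(x/3))/7


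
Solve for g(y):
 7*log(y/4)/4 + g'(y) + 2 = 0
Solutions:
 g(y) = C1 - 7*y*log(y)/4 - y/4 + 7*y*log(2)/2


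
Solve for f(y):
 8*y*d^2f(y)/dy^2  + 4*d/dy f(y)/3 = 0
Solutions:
 f(y) = C1 + C2*y^(5/6)


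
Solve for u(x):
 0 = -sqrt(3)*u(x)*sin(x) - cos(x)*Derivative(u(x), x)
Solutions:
 u(x) = C1*cos(x)^(sqrt(3))


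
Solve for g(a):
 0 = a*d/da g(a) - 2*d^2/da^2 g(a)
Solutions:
 g(a) = C1 + C2*erfi(a/2)


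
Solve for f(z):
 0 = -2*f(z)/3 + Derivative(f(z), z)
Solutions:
 f(z) = C1*exp(2*z/3)


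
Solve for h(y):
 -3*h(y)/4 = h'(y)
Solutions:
 h(y) = C1*exp(-3*y/4)


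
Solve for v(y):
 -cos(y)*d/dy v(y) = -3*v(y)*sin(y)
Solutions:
 v(y) = C1/cos(y)^3


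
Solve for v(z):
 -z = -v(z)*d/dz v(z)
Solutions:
 v(z) = -sqrt(C1 + z^2)
 v(z) = sqrt(C1 + z^2)


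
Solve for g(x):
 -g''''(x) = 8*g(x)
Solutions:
 g(x) = (C1*sin(2^(1/4)*x) + C2*cos(2^(1/4)*x))*exp(-2^(1/4)*x) + (C3*sin(2^(1/4)*x) + C4*cos(2^(1/4)*x))*exp(2^(1/4)*x)


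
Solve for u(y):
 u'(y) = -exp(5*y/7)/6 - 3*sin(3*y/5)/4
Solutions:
 u(y) = C1 - 7*exp(5*y/7)/30 + 5*cos(3*y/5)/4


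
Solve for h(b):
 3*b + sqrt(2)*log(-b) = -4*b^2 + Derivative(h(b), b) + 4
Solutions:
 h(b) = C1 + 4*b^3/3 + 3*b^2/2 + sqrt(2)*b*log(-b) + b*(-4 - sqrt(2))


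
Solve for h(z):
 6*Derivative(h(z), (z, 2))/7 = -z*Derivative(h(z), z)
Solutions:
 h(z) = C1 + C2*erf(sqrt(21)*z/6)


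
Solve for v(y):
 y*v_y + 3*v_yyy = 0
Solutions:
 v(y) = C1 + Integral(C2*airyai(-3^(2/3)*y/3) + C3*airybi(-3^(2/3)*y/3), y)


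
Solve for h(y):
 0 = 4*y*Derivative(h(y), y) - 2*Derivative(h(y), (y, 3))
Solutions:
 h(y) = C1 + Integral(C2*airyai(2^(1/3)*y) + C3*airybi(2^(1/3)*y), y)


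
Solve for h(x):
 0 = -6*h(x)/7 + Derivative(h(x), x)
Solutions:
 h(x) = C1*exp(6*x/7)


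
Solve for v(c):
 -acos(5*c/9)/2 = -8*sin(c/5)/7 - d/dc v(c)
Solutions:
 v(c) = C1 + c*acos(5*c/9)/2 - sqrt(81 - 25*c^2)/10 + 40*cos(c/5)/7


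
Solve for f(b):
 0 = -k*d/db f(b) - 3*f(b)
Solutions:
 f(b) = C1*exp(-3*b/k)


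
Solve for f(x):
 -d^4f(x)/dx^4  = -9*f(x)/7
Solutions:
 f(x) = C1*exp(-sqrt(3)*7^(3/4)*x/7) + C2*exp(sqrt(3)*7^(3/4)*x/7) + C3*sin(sqrt(3)*7^(3/4)*x/7) + C4*cos(sqrt(3)*7^(3/4)*x/7)


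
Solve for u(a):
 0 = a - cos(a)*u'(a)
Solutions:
 u(a) = C1 + Integral(a/cos(a), a)


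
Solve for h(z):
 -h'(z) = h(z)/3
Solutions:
 h(z) = C1*exp(-z/3)


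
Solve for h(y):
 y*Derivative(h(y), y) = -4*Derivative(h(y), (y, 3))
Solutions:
 h(y) = C1 + Integral(C2*airyai(-2^(1/3)*y/2) + C3*airybi(-2^(1/3)*y/2), y)


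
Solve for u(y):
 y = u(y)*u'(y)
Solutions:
 u(y) = -sqrt(C1 + y^2)
 u(y) = sqrt(C1 + y^2)


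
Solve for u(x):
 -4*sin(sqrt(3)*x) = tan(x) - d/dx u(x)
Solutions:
 u(x) = C1 - log(cos(x)) - 4*sqrt(3)*cos(sqrt(3)*x)/3


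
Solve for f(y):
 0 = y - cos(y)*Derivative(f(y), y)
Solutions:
 f(y) = C1 + Integral(y/cos(y), y)


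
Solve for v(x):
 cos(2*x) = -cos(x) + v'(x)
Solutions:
 v(x) = C1 + sin(x) + sin(2*x)/2


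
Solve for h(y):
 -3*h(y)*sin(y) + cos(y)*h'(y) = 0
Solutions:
 h(y) = C1/cos(y)^3


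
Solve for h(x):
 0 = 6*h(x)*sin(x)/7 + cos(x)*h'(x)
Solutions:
 h(x) = C1*cos(x)^(6/7)


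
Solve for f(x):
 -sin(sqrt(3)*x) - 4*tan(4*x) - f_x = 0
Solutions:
 f(x) = C1 + log(cos(4*x)) + sqrt(3)*cos(sqrt(3)*x)/3


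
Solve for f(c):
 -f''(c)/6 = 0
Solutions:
 f(c) = C1 + C2*c


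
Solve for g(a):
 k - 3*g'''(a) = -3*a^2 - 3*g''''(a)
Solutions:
 g(a) = C1 + C2*a + C3*a^2 + C4*exp(a) + a^5/60 + a^4/12 + a^3*(k + 6)/18


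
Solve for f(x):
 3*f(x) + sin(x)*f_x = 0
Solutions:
 f(x) = C1*(cos(x) + 1)^(3/2)/(cos(x) - 1)^(3/2)


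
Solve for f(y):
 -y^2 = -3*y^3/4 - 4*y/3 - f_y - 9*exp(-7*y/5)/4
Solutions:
 f(y) = C1 - 3*y^4/16 + y^3/3 - 2*y^2/3 + 45*exp(-7*y/5)/28


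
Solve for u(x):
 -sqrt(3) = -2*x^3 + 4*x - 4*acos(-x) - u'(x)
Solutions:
 u(x) = C1 - x^4/2 + 2*x^2 - 4*x*acos(-x) + sqrt(3)*x - 4*sqrt(1 - x^2)


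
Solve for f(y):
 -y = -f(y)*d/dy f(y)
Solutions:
 f(y) = -sqrt(C1 + y^2)
 f(y) = sqrt(C1 + y^2)


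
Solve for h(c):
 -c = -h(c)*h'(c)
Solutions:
 h(c) = -sqrt(C1 + c^2)
 h(c) = sqrt(C1 + c^2)


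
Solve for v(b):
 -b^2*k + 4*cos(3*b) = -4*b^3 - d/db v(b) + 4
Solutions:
 v(b) = C1 - b^4 + b^3*k/3 + 4*b - 4*sin(3*b)/3


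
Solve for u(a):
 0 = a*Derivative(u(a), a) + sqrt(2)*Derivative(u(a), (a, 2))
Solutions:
 u(a) = C1 + C2*erf(2^(1/4)*a/2)


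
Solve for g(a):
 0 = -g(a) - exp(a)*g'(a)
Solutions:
 g(a) = C1*exp(exp(-a))


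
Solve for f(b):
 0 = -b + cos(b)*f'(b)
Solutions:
 f(b) = C1 + Integral(b/cos(b), b)


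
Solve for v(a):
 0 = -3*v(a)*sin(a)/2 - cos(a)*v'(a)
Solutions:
 v(a) = C1*cos(a)^(3/2)


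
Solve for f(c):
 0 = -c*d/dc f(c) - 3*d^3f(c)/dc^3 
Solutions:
 f(c) = C1 + Integral(C2*airyai(-3^(2/3)*c/3) + C3*airybi(-3^(2/3)*c/3), c)


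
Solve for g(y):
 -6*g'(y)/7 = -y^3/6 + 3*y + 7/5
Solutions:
 g(y) = C1 + 7*y^4/144 - 7*y^2/4 - 49*y/30


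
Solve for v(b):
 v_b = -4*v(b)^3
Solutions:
 v(b) = -sqrt(2)*sqrt(-1/(C1 - 4*b))/2
 v(b) = sqrt(2)*sqrt(-1/(C1 - 4*b))/2


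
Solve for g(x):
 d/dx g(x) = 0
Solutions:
 g(x) = C1


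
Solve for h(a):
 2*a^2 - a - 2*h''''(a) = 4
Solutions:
 h(a) = C1 + C2*a + C3*a^2 + C4*a^3 + a^6/360 - a^5/240 - a^4/12


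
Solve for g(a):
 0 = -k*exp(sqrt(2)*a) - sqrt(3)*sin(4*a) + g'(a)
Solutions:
 g(a) = C1 + sqrt(2)*k*exp(sqrt(2)*a)/2 - sqrt(3)*cos(4*a)/4


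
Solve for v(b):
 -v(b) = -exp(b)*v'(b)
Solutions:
 v(b) = C1*exp(-exp(-b))


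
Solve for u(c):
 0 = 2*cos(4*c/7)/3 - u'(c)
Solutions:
 u(c) = C1 + 7*sin(4*c/7)/6


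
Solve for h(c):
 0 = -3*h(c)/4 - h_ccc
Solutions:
 h(c) = C3*exp(-6^(1/3)*c/2) + (C1*sin(2^(1/3)*3^(5/6)*c/4) + C2*cos(2^(1/3)*3^(5/6)*c/4))*exp(6^(1/3)*c/4)


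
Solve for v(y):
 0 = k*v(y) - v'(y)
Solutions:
 v(y) = C1*exp(k*y)


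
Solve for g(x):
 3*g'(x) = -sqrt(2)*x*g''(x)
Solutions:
 g(x) = C1 + C2*x^(1 - 3*sqrt(2)/2)


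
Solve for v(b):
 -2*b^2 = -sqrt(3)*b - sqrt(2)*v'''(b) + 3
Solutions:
 v(b) = C1 + C2*b + C3*b^2 + sqrt(2)*b^5/60 - sqrt(6)*b^4/48 + sqrt(2)*b^3/4


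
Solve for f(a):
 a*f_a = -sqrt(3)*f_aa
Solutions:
 f(a) = C1 + C2*erf(sqrt(2)*3^(3/4)*a/6)


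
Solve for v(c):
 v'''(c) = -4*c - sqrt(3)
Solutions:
 v(c) = C1 + C2*c + C3*c^2 - c^4/6 - sqrt(3)*c^3/6


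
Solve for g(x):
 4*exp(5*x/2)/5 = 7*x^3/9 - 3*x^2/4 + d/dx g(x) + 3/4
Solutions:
 g(x) = C1 - 7*x^4/36 + x^3/4 - 3*x/4 + 8*exp(5*x/2)/25


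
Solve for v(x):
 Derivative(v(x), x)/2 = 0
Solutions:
 v(x) = C1


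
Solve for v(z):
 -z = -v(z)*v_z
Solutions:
 v(z) = -sqrt(C1 + z^2)
 v(z) = sqrt(C1 + z^2)


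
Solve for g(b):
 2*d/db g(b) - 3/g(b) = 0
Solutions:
 g(b) = -sqrt(C1 + 3*b)
 g(b) = sqrt(C1 + 3*b)


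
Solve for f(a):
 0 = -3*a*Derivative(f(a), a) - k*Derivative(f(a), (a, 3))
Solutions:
 f(a) = C1 + Integral(C2*airyai(3^(1/3)*a*(-1/k)^(1/3)) + C3*airybi(3^(1/3)*a*(-1/k)^(1/3)), a)


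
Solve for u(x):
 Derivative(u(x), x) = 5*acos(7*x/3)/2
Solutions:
 u(x) = C1 + 5*x*acos(7*x/3)/2 - 5*sqrt(9 - 49*x^2)/14


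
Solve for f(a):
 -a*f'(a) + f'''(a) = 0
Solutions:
 f(a) = C1 + Integral(C2*airyai(a) + C3*airybi(a), a)


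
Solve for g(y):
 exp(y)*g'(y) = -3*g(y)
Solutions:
 g(y) = C1*exp(3*exp(-y))


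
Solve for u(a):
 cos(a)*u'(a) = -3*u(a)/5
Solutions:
 u(a) = C1*(sin(a) - 1)^(3/10)/(sin(a) + 1)^(3/10)


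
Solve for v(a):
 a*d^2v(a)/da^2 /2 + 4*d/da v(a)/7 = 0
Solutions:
 v(a) = C1 + C2/a^(1/7)


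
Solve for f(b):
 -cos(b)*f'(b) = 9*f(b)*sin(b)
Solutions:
 f(b) = C1*cos(b)^9


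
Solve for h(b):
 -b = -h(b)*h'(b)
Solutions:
 h(b) = -sqrt(C1 + b^2)
 h(b) = sqrt(C1 + b^2)


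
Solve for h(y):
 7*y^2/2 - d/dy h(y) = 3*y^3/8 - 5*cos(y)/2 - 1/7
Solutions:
 h(y) = C1 - 3*y^4/32 + 7*y^3/6 + y/7 + 5*sin(y)/2


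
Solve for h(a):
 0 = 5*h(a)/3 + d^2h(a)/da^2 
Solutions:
 h(a) = C1*sin(sqrt(15)*a/3) + C2*cos(sqrt(15)*a/3)


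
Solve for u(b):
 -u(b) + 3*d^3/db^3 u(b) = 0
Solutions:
 u(b) = C3*exp(3^(2/3)*b/3) + (C1*sin(3^(1/6)*b/2) + C2*cos(3^(1/6)*b/2))*exp(-3^(2/3)*b/6)


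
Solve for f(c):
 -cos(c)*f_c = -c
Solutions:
 f(c) = C1 + Integral(c/cos(c), c)


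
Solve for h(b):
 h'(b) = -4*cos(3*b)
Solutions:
 h(b) = C1 - 4*sin(3*b)/3


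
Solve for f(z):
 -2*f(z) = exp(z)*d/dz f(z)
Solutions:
 f(z) = C1*exp(2*exp(-z))


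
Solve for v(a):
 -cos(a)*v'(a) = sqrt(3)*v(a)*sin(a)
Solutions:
 v(a) = C1*cos(a)^(sqrt(3))


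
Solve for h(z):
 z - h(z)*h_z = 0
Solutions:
 h(z) = -sqrt(C1 + z^2)
 h(z) = sqrt(C1 + z^2)


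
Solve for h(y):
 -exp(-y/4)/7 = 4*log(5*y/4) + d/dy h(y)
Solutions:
 h(y) = C1 - 4*y*log(y) + 4*y*(-log(5) + 1 + 2*log(2)) + 4*exp(-y/4)/7


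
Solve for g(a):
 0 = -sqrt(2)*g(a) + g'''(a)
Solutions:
 g(a) = C3*exp(2^(1/6)*a) + (C1*sin(2^(1/6)*sqrt(3)*a/2) + C2*cos(2^(1/6)*sqrt(3)*a/2))*exp(-2^(1/6)*a/2)


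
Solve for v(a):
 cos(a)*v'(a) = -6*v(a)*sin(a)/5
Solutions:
 v(a) = C1*cos(a)^(6/5)


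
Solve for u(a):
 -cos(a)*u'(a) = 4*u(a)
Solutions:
 u(a) = C1*(sin(a)^2 - 2*sin(a) + 1)/(sin(a)^2 + 2*sin(a) + 1)


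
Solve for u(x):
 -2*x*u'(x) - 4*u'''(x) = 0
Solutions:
 u(x) = C1 + Integral(C2*airyai(-2^(2/3)*x/2) + C3*airybi(-2^(2/3)*x/2), x)


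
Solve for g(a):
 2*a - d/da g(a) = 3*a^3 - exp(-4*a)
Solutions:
 g(a) = C1 - 3*a^4/4 + a^2 - exp(-4*a)/4


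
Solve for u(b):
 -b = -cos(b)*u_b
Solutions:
 u(b) = C1 + Integral(b/cos(b), b)


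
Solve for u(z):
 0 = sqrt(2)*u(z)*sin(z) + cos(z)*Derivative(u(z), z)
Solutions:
 u(z) = C1*cos(z)^(sqrt(2))


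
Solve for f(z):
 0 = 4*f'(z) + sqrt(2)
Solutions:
 f(z) = C1 - sqrt(2)*z/4


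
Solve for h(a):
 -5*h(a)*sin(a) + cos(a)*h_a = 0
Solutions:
 h(a) = C1/cos(a)^5


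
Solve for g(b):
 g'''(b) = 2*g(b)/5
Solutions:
 g(b) = C3*exp(2^(1/3)*5^(2/3)*b/5) + (C1*sin(2^(1/3)*sqrt(3)*5^(2/3)*b/10) + C2*cos(2^(1/3)*sqrt(3)*5^(2/3)*b/10))*exp(-2^(1/3)*5^(2/3)*b/10)


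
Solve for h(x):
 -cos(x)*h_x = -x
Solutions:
 h(x) = C1 + Integral(x/cos(x), x)


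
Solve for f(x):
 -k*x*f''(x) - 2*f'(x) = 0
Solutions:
 f(x) = C1 + x^(((re(k) - 2)*re(k) + im(k)^2)/(re(k)^2 + im(k)^2))*(C2*sin(2*log(x)*Abs(im(k))/(re(k)^2 + im(k)^2)) + C3*cos(2*log(x)*im(k)/(re(k)^2 + im(k)^2)))


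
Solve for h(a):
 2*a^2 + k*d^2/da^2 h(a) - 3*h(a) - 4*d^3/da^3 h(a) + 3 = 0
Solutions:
 h(a) = C1*exp(a*(-k^2/(-k^3 + sqrt(-k^6 + (648 - k^3)^2) + 648)^(1/3) + k - (-k^3 + sqrt(-k^6 + (648 - k^3)^2) + 648)^(1/3))/12) + C2*exp(a*(-4*k^2/((-1 + sqrt(3)*I)*(-k^3 + sqrt(-k^6 + (648 - k^3)^2) + 648)^(1/3)) + 2*k + (-k^3 + sqrt(-k^6 + (648 - k^3)^2) + 648)^(1/3) - sqrt(3)*I*(-k^3 + sqrt(-k^6 + (648 - k^3)^2) + 648)^(1/3))/24) + C3*exp(a*(4*k^2/((1 + sqrt(3)*I)*(-k^3 + sqrt(-k^6 + (648 - k^3)^2) + 648)^(1/3)) + 2*k + (-k^3 + sqrt(-k^6 + (648 - k^3)^2) + 648)^(1/3) + sqrt(3)*I*(-k^3 + sqrt(-k^6 + (648 - k^3)^2) + 648)^(1/3))/24) + 2*a^2/3 + 4*k/9 + 1


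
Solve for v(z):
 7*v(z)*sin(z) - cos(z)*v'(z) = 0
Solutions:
 v(z) = C1/cos(z)^7


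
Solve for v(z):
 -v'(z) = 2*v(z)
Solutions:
 v(z) = C1*exp(-2*z)


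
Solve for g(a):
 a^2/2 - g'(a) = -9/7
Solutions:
 g(a) = C1 + a^3/6 + 9*a/7


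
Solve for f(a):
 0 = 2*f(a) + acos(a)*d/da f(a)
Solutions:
 f(a) = C1*exp(-2*Integral(1/acos(a), a))


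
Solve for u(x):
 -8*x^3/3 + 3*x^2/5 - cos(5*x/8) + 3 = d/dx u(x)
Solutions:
 u(x) = C1 - 2*x^4/3 + x^3/5 + 3*x - 8*sin(5*x/8)/5


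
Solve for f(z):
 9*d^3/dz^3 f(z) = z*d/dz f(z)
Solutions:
 f(z) = C1 + Integral(C2*airyai(3^(1/3)*z/3) + C3*airybi(3^(1/3)*z/3), z)


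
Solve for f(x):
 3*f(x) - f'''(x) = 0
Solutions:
 f(x) = C3*exp(3^(1/3)*x) + (C1*sin(3^(5/6)*x/2) + C2*cos(3^(5/6)*x/2))*exp(-3^(1/3)*x/2)


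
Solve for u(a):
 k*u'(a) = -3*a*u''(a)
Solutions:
 u(a) = C1 + a^(1 - re(k)/3)*(C2*sin(log(a)*Abs(im(k))/3) + C3*cos(log(a)*im(k)/3))


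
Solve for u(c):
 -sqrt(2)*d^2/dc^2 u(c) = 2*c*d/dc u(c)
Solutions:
 u(c) = C1 + C2*erf(2^(3/4)*c/2)


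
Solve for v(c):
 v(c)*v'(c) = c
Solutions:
 v(c) = -sqrt(C1 + c^2)
 v(c) = sqrt(C1 + c^2)


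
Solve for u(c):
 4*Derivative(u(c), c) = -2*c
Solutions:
 u(c) = C1 - c^2/4


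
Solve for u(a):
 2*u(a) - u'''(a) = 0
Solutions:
 u(a) = C3*exp(2^(1/3)*a) + (C1*sin(2^(1/3)*sqrt(3)*a/2) + C2*cos(2^(1/3)*sqrt(3)*a/2))*exp(-2^(1/3)*a/2)


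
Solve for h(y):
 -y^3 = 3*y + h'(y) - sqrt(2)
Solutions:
 h(y) = C1 - y^4/4 - 3*y^2/2 + sqrt(2)*y


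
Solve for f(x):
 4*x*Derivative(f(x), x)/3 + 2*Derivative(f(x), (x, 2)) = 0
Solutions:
 f(x) = C1 + C2*erf(sqrt(3)*x/3)
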